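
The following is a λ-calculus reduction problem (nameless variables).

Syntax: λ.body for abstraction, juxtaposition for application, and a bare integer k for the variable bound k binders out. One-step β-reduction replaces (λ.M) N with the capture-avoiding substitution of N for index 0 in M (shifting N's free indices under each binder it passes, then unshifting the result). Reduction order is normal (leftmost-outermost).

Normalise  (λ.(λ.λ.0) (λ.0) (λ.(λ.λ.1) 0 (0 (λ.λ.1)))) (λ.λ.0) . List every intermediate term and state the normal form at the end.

  start: (λ.(λ.λ.0) (λ.0) (λ.(λ.λ.1) 0 (0 (λ.λ.1)))) (λ.λ.0)
  step 1: (λ.λ.0) (λ.0) (λ.(λ.λ.1) 0 (0 (λ.λ.1)))
  step 2: (λ.0) (λ.(λ.λ.1) 0 (0 (λ.λ.1)))
  step 3: λ.(λ.λ.1) 0 (0 (λ.λ.1))
  step 4: λ.(λ.1) (0 (λ.λ.1))
  step 5: λ.0

Answer: normal form = λ.0  (in 5 steps)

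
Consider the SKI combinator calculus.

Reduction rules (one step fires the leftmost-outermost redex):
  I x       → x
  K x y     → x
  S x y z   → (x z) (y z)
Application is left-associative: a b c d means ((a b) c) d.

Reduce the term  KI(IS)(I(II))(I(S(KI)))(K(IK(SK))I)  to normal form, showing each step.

Answer: normal form = S(KI)(K(SK))  (in 8 steps)

Derivation:
  start: KI(IS)(I(II))(I(S(KI)))(K(IK(SK))I)
  step 1: I(I(II))(I(S(KI)))(K(IK(SK))I)
  step 2: I(II)(I(S(KI)))(K(IK(SK))I)
  step 3: II(I(S(KI)))(K(IK(SK))I)
  step 4: I(I(S(KI)))(K(IK(SK))I)
  step 5: I(S(KI))(K(IK(SK))I)
  step 6: S(KI)(K(IK(SK))I)
  step 7: S(KI)(IK(SK))
  step 8: S(KI)(K(SK))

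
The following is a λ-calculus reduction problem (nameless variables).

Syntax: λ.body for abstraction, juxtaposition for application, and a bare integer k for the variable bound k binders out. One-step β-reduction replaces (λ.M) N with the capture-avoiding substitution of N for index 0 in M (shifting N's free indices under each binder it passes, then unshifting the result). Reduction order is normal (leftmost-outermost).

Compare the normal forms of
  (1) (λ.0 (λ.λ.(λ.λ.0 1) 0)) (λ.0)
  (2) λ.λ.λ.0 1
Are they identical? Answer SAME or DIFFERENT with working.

Term A:
  start: (λ.0 (λ.λ.(λ.λ.0 1) 0)) (λ.0)
  [1] (λ.0) (λ.λ.(λ.λ.0 1) 0)
  [2] λ.λ.(λ.λ.0 1) 0
  [3] λ.λ.λ.0 1

Term B:
  start: λ.λ.λ.0 1

Answer: SAME — A ⇓ λ.λ.λ.0 1, B ⇓ λ.λ.λ.0 1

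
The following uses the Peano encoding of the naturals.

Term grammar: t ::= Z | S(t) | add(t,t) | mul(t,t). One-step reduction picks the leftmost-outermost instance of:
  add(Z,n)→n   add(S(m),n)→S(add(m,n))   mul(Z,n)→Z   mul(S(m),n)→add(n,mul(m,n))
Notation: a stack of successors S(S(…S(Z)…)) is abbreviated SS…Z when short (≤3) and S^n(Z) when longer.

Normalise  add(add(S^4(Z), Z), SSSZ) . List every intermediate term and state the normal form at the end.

Answer: normal form = S^7(Z)  (in 10 steps)

Reduction:
  start: add(add(S^4(Z), Z), SSSZ)
  →1  add(S(add(SSSZ, Z)), SSSZ)
  →2  S(add(add(SSSZ, Z), SSSZ))
  →3  S(add(S(add(SSZ, Z)), SSSZ))
  →4  S(S(add(add(SSZ, Z), SSSZ)))
  →5  S(S(add(S(add(SZ, Z)), SSSZ)))
  →6  S(S(S(add(add(SZ, Z), SSSZ))))
  →7  S(S(S(add(S(add(Z, Z)), SSSZ))))
  →8  S(S(S(S(add(add(Z, Z), SSSZ)))))
  →9  S(S(S(S(add(Z, SSSZ)))))
  →10  S^7(Z)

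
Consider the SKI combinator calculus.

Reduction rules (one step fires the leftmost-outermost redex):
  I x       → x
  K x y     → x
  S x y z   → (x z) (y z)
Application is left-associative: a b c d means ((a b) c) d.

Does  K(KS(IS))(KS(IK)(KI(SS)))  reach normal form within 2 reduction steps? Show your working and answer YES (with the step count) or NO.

Answer: YES — reaches normal form S in 2 ≤ 2 steps

Working:
  start: K(KS(IS))(KS(IK)(KI(SS)))
  →1  KS(IS)
  →2  S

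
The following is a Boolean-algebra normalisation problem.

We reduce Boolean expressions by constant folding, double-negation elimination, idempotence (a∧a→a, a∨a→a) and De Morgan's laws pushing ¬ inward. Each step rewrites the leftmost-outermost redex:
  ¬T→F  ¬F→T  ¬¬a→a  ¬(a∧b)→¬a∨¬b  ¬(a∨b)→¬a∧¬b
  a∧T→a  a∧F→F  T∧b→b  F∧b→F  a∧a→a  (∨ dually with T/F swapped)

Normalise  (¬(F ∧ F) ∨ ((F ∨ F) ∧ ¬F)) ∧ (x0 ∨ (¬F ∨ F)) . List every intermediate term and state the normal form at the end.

Answer: normal form = T  (in 8 steps)

Working:
  start: (¬(F ∧ F) ∨ ((F ∨ F) ∧ ¬F)) ∧ (x0 ∨ (¬F ∨ F))
  step 1: ((¬F ∨ ¬F) ∨ ((F ∨ F) ∧ ¬F)) ∧ (x0 ∨ (¬F ∨ F))
  step 2: (¬F ∨ ((F ∨ F) ∧ ¬F)) ∧ (x0 ∨ (¬F ∨ F))
  step 3: (T ∨ ((F ∨ F) ∧ ¬F)) ∧ (x0 ∨ (¬F ∨ F))
  step 4: T ∧ (x0 ∨ (¬F ∨ F))
  step 5: x0 ∨ (¬F ∨ F)
  step 6: x0 ∨ ¬F
  step 7: x0 ∨ T
  step 8: T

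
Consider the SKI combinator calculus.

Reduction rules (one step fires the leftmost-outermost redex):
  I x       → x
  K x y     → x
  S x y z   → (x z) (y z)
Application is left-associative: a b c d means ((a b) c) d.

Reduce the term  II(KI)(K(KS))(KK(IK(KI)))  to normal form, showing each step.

  start: II(KI)(K(KS))(KK(IK(KI)))
  step 1: I(KI)(K(KS))(KK(IK(KI)))
  step 2: KI(K(KS))(KK(IK(KI)))
  step 3: I(KK(IK(KI)))
  step 4: KK(IK(KI))
  step 5: K

Answer: normal form = K  (in 5 steps)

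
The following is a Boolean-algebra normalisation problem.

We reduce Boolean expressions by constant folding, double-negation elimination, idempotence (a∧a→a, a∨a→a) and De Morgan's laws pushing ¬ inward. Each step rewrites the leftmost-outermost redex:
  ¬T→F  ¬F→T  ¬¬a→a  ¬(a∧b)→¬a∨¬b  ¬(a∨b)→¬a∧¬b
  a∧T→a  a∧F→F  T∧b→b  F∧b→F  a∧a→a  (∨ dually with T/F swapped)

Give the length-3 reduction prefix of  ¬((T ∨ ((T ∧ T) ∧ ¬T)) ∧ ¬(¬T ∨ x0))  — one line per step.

  start: ¬((T ∨ ((T ∧ T) ∧ ¬T)) ∧ ¬(¬T ∨ x0))
  step 1: ¬(T ∨ ((T ∧ T) ∧ ¬T)) ∨ ¬¬(¬T ∨ x0)
  step 2: (¬T ∧ ¬((T ∧ T) ∧ ¬T)) ∨ ¬¬(¬T ∨ x0)
  step 3: (F ∧ ¬((T ∧ T) ∧ ¬T)) ∨ ¬¬(¬T ∨ x0)

Answer: after 3 steps: (F ∧ ¬((T ∧ T) ∧ ¬T)) ∨ ¬¬(¬T ∨ x0)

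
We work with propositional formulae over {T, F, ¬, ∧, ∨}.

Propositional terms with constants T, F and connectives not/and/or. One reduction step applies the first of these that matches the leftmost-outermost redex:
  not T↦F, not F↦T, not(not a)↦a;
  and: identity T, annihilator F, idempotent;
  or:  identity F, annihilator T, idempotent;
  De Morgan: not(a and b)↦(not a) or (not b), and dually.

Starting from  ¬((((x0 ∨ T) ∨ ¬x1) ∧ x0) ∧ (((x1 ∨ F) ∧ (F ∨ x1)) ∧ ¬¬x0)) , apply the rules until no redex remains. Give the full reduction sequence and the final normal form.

Answer: normal form = ¬x0 ∨ (¬x1 ∨ ¬x0)  (in 18 steps)

Reduction:
  start: ¬((((x0 ∨ T) ∨ ¬x1) ∧ x0) ∧ (((x1 ∨ F) ∧ (F ∨ x1)) ∧ ¬¬x0))
  →1  ¬(((x0 ∨ T) ∨ ¬x1) ∧ x0) ∨ ¬(((x1 ∨ F) ∧ (F ∨ x1)) ∧ ¬¬x0)
  →2  (¬((x0 ∨ T) ∨ ¬x1) ∨ ¬x0) ∨ ¬(((x1 ∨ F) ∧ (F ∨ x1)) ∧ ¬¬x0)
  →3  ((¬(x0 ∨ T) ∧ ¬¬x1) ∨ ¬x0) ∨ ¬(((x1 ∨ F) ∧ (F ∨ x1)) ∧ ¬¬x0)
  →4  (((¬x0 ∧ ¬T) ∧ ¬¬x1) ∨ ¬x0) ∨ ¬(((x1 ∨ F) ∧ (F ∨ x1)) ∧ ¬¬x0)
  →5  (((¬x0 ∧ F) ∧ ¬¬x1) ∨ ¬x0) ∨ ¬(((x1 ∨ F) ∧ (F ∨ x1)) ∧ ¬¬x0)
  →6  ((F ∧ ¬¬x1) ∨ ¬x0) ∨ ¬(((x1 ∨ F) ∧ (F ∨ x1)) ∧ ¬¬x0)
  →7  (F ∨ ¬x0) ∨ ¬(((x1 ∨ F) ∧ (F ∨ x1)) ∧ ¬¬x0)
  →8  ¬x0 ∨ ¬(((x1 ∨ F) ∧ (F ∨ x1)) ∧ ¬¬x0)
  →9  ¬x0 ∨ (¬((x1 ∨ F) ∧ (F ∨ x1)) ∨ ¬¬¬x0)
  →10  ¬x0 ∨ ((¬(x1 ∨ F) ∨ ¬(F ∨ x1)) ∨ ¬¬¬x0)
  →11  ¬x0 ∨ (((¬x1 ∧ ¬F) ∨ ¬(F ∨ x1)) ∨ ¬¬¬x0)
  →12  ¬x0 ∨ (((¬x1 ∧ T) ∨ ¬(F ∨ x1)) ∨ ¬¬¬x0)
  →13  ¬x0 ∨ ((¬x1 ∨ ¬(F ∨ x1)) ∨ ¬¬¬x0)
  →14  ¬x0 ∨ ((¬x1 ∨ (¬F ∧ ¬x1)) ∨ ¬¬¬x0)
  →15  ¬x0 ∨ ((¬x1 ∨ (T ∧ ¬x1)) ∨ ¬¬¬x0)
  →16  ¬x0 ∨ ((¬x1 ∨ ¬x1) ∨ ¬¬¬x0)
  →17  ¬x0 ∨ (¬x1 ∨ ¬¬¬x0)
  →18  ¬x0 ∨ (¬x1 ∨ ¬x0)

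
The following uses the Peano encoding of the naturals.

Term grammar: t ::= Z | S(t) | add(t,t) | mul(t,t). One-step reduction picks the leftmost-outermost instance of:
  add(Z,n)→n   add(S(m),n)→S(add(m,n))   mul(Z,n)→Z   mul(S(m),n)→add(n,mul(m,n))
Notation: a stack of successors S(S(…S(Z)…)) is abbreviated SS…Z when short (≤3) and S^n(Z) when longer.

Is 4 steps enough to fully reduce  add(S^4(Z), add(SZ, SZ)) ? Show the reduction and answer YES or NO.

  start: add(S^4(Z), add(SZ, SZ))
  [1] S(add(SSSZ, add(SZ, SZ)))
  [2] S(S(add(SSZ, add(SZ, SZ))))
  [3] S(S(S(add(SZ, add(SZ, SZ)))))
  [4] S(S(S(S(add(Z, add(SZ, SZ))))))

Answer: NO — after 4 steps the term is S(S(S(S(add(Z, add(SZ, SZ)))))), not yet normal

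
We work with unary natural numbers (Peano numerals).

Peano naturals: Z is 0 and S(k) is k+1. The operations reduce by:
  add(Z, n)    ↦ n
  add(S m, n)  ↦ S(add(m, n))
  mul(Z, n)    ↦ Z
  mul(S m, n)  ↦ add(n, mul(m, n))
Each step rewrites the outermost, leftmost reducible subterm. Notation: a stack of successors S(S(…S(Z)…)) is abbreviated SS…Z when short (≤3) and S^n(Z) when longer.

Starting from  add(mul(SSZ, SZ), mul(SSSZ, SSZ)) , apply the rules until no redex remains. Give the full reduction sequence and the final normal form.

Answer: normal form = S^8(Z)  (in 23 steps)

Working:
  start: add(mul(SSZ, SZ), mul(SSSZ, SSZ))
  →1  add(add(SZ, mul(SZ, SZ)), mul(SSSZ, SSZ))
  →2  add(S(add(Z, mul(SZ, SZ))), mul(SSSZ, SSZ))
  →3  S(add(add(Z, mul(SZ, SZ)), mul(SSSZ, SSZ)))
  →4  S(add(mul(SZ, SZ), mul(SSSZ, SSZ)))
  →5  S(add(add(SZ, mul(Z, SZ)), mul(SSSZ, SSZ)))
  →6  S(add(S(add(Z, mul(Z, SZ))), mul(SSSZ, SSZ)))
  →7  S(S(add(add(Z, mul(Z, SZ)), mul(SSSZ, SSZ))))
  →8  S(S(add(mul(Z, SZ), mul(SSSZ, SSZ))))
  →9  S(S(add(Z, mul(SSSZ, SSZ))))
  →10  S(S(mul(SSSZ, SSZ)))
  →11  S(S(add(SSZ, mul(SSZ, SSZ))))
  →12  S(S(S(add(SZ, mul(SSZ, SSZ)))))
  →13  S(S(S(S(add(Z, mul(SSZ, SSZ))))))
  →14  S(S(S(S(mul(SSZ, SSZ)))))
  →15  S(S(S(S(add(SSZ, mul(SZ, SSZ))))))
  →16  S(S(S(S(S(add(SZ, mul(SZ, SSZ)))))))
  →17  S(S(S(S(S(S(add(Z, mul(SZ, SSZ))))))))
  →18  S(S(S(S(S(S(mul(SZ, SSZ)))))))
  →19  S(S(S(S(S(S(add(SSZ, mul(Z, SSZ))))))))
  →20  S(S(S(S(S(S(S(add(SZ, mul(Z, SSZ)))))))))
  →21  S(S(S(S(S(S(S(S(add(Z, mul(Z, SSZ))))))))))
  →22  S(S(S(S(S(S(S(S(mul(Z, SSZ)))))))))
  →23  S^8(Z)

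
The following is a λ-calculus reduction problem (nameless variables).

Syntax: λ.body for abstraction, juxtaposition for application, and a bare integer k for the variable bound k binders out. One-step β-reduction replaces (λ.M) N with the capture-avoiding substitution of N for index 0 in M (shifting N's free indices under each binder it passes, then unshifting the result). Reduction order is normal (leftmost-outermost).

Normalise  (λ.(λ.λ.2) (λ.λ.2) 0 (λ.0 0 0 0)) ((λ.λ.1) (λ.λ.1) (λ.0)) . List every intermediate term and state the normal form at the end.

Answer: normal form = λ.λ.0 0 0 0  (in 6 steps)

Reduction:
  start: (λ.(λ.λ.2) (λ.λ.2) 0 (λ.0 0 0 0)) ((λ.λ.1) (λ.λ.1) (λ.0))
  step 1: (λ.λ.(λ.λ.1) (λ.λ.1) (λ.0)) (λ.λ.(λ.λ.1) (λ.λ.1) (λ.0)) ((λ.λ.1) (λ.λ.1) (λ.0)) (λ.0 0 0 0)
  step 2: (λ.(λ.λ.1) (λ.λ.1) (λ.0)) ((λ.λ.1) (λ.λ.1) (λ.0)) (λ.0 0 0 0)
  step 3: (λ.λ.1) (λ.λ.1) (λ.0) (λ.0 0 0 0)
  step 4: (λ.λ.λ.1) (λ.0) (λ.0 0 0 0)
  step 5: (λ.λ.1) (λ.0 0 0 0)
  step 6: λ.λ.0 0 0 0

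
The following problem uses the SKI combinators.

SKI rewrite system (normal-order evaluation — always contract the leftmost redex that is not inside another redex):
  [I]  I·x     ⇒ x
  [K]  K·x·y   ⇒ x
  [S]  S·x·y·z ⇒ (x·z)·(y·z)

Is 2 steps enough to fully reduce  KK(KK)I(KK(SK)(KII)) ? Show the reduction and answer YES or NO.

  start: KK(KK)I(KK(SK)(KII))
  [1] KI(KK(SK)(KII))
  [2] I

Answer: YES — reaches normal form I in 2 ≤ 2 steps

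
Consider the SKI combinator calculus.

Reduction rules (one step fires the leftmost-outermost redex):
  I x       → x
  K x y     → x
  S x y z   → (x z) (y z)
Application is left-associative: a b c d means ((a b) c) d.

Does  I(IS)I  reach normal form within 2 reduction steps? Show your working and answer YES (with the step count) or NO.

  start: I(IS)I
  step 1: ISI
  step 2: SI

Answer: YES — reaches normal form SI in 2 ≤ 2 steps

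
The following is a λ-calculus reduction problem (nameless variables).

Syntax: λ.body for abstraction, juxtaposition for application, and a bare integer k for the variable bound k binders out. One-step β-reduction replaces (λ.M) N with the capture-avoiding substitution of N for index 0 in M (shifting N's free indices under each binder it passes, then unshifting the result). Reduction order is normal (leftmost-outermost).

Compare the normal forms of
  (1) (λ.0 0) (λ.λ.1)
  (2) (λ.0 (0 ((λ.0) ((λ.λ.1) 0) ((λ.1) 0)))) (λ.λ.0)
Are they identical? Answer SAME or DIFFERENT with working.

Answer: DIFFERENT — A ⇓ λ.λ.λ.1, B ⇓ λ.0

Reduction:
Term A:
  start: (λ.0 0) (λ.λ.1)
  →1  (λ.λ.1) (λ.λ.1)
  →2  λ.λ.λ.1

Term B:
  start: (λ.0 (0 ((λ.0) ((λ.λ.1) 0) ((λ.1) 0)))) (λ.λ.0)
  →1  (λ.λ.0) ((λ.λ.0) ((λ.0) ((λ.λ.1) (λ.λ.0)) ((λ.λ.λ.0) (λ.λ.0))))
  →2  λ.0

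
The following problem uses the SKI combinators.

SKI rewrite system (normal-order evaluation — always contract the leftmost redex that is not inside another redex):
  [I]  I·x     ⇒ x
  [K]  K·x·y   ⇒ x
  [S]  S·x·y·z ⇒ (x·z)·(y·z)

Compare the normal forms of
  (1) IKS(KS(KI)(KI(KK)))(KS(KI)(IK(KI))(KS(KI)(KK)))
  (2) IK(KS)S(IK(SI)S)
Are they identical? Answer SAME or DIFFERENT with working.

Answer: DIFFERENT — A ⇓ S(S(K(KI))(S(KK))), B ⇓ S

Derivation:
Term A:
  start: IKS(KS(KI)(KI(KK)))(KS(KI)(IK(KI))(KS(KI)(KK)))
  step 1: KS(KS(KI)(KI(KK)))(KS(KI)(IK(KI))(KS(KI)(KK)))
  step 2: S(KS(KI)(IK(KI))(KS(KI)(KK)))
  step 3: S(S(IK(KI))(KS(KI)(KK)))
  step 4: S(S(K(KI))(KS(KI)(KK)))
  step 5: S(S(K(KI))(S(KK)))

Term B:
  start: IK(KS)S(IK(SI)S)
  step 1: K(KS)S(IK(SI)S)
  step 2: KS(IK(SI)S)
  step 3: S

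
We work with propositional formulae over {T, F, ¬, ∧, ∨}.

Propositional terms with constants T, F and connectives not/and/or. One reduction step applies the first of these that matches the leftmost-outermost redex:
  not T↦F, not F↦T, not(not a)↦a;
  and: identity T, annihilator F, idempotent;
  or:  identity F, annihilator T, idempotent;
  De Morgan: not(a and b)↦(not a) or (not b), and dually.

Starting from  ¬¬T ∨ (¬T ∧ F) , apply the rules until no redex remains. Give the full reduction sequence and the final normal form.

  start: ¬¬T ∨ (¬T ∧ F)
  [1] T ∨ (¬T ∧ F)
  [2] T

Answer: normal form = T  (in 2 steps)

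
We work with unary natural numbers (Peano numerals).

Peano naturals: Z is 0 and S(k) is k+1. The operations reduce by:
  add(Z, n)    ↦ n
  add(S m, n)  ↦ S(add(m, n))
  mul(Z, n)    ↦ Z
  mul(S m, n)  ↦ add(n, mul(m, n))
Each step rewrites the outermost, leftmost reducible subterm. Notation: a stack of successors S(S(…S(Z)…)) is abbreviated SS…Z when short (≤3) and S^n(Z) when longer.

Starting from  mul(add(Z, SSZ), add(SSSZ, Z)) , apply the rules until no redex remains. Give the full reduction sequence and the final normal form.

  start: mul(add(Z, SSZ), add(SSSZ, Z))
  →1  mul(SSZ, add(SSSZ, Z))
  →2  add(add(SSSZ, Z), mul(SZ, add(SSSZ, Z)))
  →3  add(S(add(SSZ, Z)), mul(SZ, add(SSSZ, Z)))
  →4  S(add(add(SSZ, Z), mul(SZ, add(SSSZ, Z))))
  →5  S(add(S(add(SZ, Z)), mul(SZ, add(SSSZ, Z))))
  →6  S(S(add(add(SZ, Z), mul(SZ, add(SSSZ, Z)))))
  →7  S(S(add(S(add(Z, Z)), mul(SZ, add(SSSZ, Z)))))
  →8  S(S(S(add(add(Z, Z), mul(SZ, add(SSSZ, Z))))))
  →9  S(S(S(add(Z, mul(SZ, add(SSSZ, Z))))))
  →10  S(S(S(mul(SZ, add(SSSZ, Z)))))
  →11  S(S(S(add(add(SSSZ, Z), mul(Z, add(SSSZ, Z))))))
  →12  S(S(S(add(S(add(SSZ, Z)), mul(Z, add(SSSZ, Z))))))
  →13  S(S(S(S(add(add(SSZ, Z), mul(Z, add(SSSZ, Z)))))))
  →14  S(S(S(S(add(S(add(SZ, Z)), mul(Z, add(SSSZ, Z)))))))
  →15  S(S(S(S(S(add(add(SZ, Z), mul(Z, add(SSSZ, Z))))))))
  →16  S(S(S(S(S(add(S(add(Z, Z)), mul(Z, add(SSSZ, Z))))))))
  →17  S(S(S(S(S(S(add(add(Z, Z), mul(Z, add(SSSZ, Z)))))))))
  →18  S(S(S(S(S(S(add(Z, mul(Z, add(SSSZ, Z)))))))))
  →19  S(S(S(S(S(S(mul(Z, add(SSSZ, Z))))))))
  →20  S^6(Z)

Answer: normal form = S^6(Z)  (in 20 steps)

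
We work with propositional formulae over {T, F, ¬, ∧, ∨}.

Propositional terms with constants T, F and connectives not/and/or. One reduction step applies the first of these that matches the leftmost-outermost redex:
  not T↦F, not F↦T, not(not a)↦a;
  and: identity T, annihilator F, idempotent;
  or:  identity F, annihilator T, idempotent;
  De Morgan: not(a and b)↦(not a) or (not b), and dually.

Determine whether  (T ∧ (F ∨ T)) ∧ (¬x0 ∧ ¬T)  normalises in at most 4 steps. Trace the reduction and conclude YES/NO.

  start: (T ∧ (F ∨ T)) ∧ (¬x0 ∧ ¬T)
  [1] (F ∨ T) ∧ (¬x0 ∧ ¬T)
  [2] T ∧ (¬x0 ∧ ¬T)
  [3] ¬x0 ∧ ¬T
  [4] ¬x0 ∧ F

Answer: NO — after 4 steps the term is ¬x0 ∧ F, not yet normal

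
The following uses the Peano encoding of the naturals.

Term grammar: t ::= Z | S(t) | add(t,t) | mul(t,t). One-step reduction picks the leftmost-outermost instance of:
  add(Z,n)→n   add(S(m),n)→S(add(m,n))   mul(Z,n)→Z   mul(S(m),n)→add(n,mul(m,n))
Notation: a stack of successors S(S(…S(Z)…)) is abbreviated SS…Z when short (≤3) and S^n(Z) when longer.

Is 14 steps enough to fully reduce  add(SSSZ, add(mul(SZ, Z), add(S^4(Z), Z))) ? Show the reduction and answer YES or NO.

  start: add(SSSZ, add(mul(SZ, Z), add(S^4(Z), Z)))
  [1] S(add(SSZ, add(mul(SZ, Z), add(S^4(Z), Z))))
  [2] S(S(add(SZ, add(mul(SZ, Z), add(S^4(Z), Z)))))
  [3] S(S(S(add(Z, add(mul(SZ, Z), add(S^4(Z), Z))))))
  [4] S(S(S(add(mul(SZ, Z), add(S^4(Z), Z)))))
  [5] S(S(S(add(add(Z, mul(Z, Z)), add(S^4(Z), Z)))))
  [6] S(S(S(add(mul(Z, Z), add(S^4(Z), Z)))))
  [7] S(S(S(add(Z, add(S^4(Z), Z)))))
  [8] S(S(S(add(S^4(Z), Z))))
  [9] S(S(S(S(add(SSSZ, Z)))))
  [10] S(S(S(S(S(add(SSZ, Z))))))
  [11] S(S(S(S(S(S(add(SZ, Z)))))))
  [12] S(S(S(S(S(S(S(add(Z, Z))))))))
  [13] S^7(Z)

Answer: YES — reaches normal form S^7(Z) in 13 ≤ 14 steps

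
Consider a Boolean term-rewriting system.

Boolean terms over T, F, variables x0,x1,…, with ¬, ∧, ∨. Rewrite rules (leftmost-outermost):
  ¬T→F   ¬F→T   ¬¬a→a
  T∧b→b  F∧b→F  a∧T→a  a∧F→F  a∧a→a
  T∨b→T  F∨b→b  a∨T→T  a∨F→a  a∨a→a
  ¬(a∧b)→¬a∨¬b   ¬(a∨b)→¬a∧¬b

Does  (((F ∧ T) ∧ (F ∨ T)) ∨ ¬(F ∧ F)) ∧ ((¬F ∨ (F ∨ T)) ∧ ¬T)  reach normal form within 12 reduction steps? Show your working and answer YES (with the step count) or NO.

  start: (((F ∧ T) ∧ (F ∨ T)) ∨ ¬(F ∧ F)) ∧ ((¬F ∨ (F ∨ T)) ∧ ¬T)
  →1  ((F ∧ (F ∨ T)) ∨ ¬(F ∧ F)) ∧ ((¬F ∨ (F ∨ T)) ∧ ¬T)
  →2  (F ∨ ¬(F ∧ F)) ∧ ((¬F ∨ (F ∨ T)) ∧ ¬T)
  →3  ¬(F ∧ F) ∧ ((¬F ∨ (F ∨ T)) ∧ ¬T)
  →4  (¬F ∨ ¬F) ∧ ((¬F ∨ (F ∨ T)) ∧ ¬T)
  →5  ¬F ∧ ((¬F ∨ (F ∨ T)) ∧ ¬T)
  →6  T ∧ ((¬F ∨ (F ∨ T)) ∧ ¬T)
  →7  (¬F ∨ (F ∨ T)) ∧ ¬T
  →8  (T ∨ (F ∨ T)) ∧ ¬T
  →9  T ∧ ¬T
  →10  ¬T
  →11  F

Answer: YES — reaches normal form F in 11 ≤ 12 steps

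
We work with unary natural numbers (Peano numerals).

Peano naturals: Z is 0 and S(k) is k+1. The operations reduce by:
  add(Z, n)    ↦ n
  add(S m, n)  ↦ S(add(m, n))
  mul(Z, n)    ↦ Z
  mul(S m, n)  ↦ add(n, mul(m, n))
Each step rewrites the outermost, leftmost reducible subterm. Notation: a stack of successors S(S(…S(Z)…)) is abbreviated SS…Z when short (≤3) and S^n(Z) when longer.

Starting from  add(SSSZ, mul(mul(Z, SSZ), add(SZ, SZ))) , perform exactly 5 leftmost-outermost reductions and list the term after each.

Answer: after 5 steps: S(S(S(mul(Z, add(SZ, SZ)))))

Derivation:
  start: add(SSSZ, mul(mul(Z, SSZ), add(SZ, SZ)))
  [1] S(add(SSZ, mul(mul(Z, SSZ), add(SZ, SZ))))
  [2] S(S(add(SZ, mul(mul(Z, SSZ), add(SZ, SZ)))))
  [3] S(S(S(add(Z, mul(mul(Z, SSZ), add(SZ, SZ))))))
  [4] S(S(S(mul(mul(Z, SSZ), add(SZ, SZ)))))
  [5] S(S(S(mul(Z, add(SZ, SZ)))))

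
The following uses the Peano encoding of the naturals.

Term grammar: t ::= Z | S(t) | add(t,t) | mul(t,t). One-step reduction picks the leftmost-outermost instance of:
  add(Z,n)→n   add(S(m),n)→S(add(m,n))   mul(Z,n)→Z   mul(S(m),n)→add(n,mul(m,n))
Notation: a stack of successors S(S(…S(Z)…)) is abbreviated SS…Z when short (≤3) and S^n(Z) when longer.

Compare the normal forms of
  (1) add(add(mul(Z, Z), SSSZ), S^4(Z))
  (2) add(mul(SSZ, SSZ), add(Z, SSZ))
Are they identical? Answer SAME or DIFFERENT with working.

Term A:
  start: add(add(mul(Z, Z), SSSZ), S^4(Z))
  [1] add(add(Z, SSSZ), S^4(Z))
  [2] add(SSSZ, S^4(Z))
  [3] S(add(SSZ, S^4(Z)))
  [4] S(S(add(SZ, S^4(Z))))
  [5] S(S(S(add(Z, S^4(Z)))))
  [6] S^7(Z)

Term B:
  start: add(mul(SSZ, SSZ), add(Z, SSZ))
  [1] add(add(SSZ, mul(SZ, SSZ)), add(Z, SSZ))
  [2] add(S(add(SZ, mul(SZ, SSZ))), add(Z, SSZ))
  [3] S(add(add(SZ, mul(SZ, SSZ)), add(Z, SSZ)))
  [4] S(add(S(add(Z, mul(SZ, SSZ))), add(Z, SSZ)))
  [5] S(S(add(add(Z, mul(SZ, SSZ)), add(Z, SSZ))))
  [6] S(S(add(mul(SZ, SSZ), add(Z, SSZ))))
  [7] S(S(add(add(SSZ, mul(Z, SSZ)), add(Z, SSZ))))
  [8] S(S(add(S(add(SZ, mul(Z, SSZ))), add(Z, SSZ))))
  [9] S(S(S(add(add(SZ, mul(Z, SSZ)), add(Z, SSZ)))))
  [10] S(S(S(add(S(add(Z, mul(Z, SSZ))), add(Z, SSZ)))))
  [11] S(S(S(S(add(add(Z, mul(Z, SSZ)), add(Z, SSZ))))))
  [12] S(S(S(S(add(mul(Z, SSZ), add(Z, SSZ))))))
  [13] S(S(S(S(add(Z, add(Z, SSZ))))))
  [14] S(S(S(S(add(Z, SSZ)))))
  [15] S^6(Z)

Answer: DIFFERENT — A ⇓ S^7(Z), B ⇓ S^6(Z)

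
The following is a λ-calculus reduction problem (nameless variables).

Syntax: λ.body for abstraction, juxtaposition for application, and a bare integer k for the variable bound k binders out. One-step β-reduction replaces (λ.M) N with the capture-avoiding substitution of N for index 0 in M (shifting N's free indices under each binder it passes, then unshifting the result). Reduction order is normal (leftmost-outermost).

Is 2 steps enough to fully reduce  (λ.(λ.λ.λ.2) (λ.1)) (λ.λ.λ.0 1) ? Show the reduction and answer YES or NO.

Answer: YES — reaches normal form λ.λ.λ.λ.λ.λ.0 1 in 2 ≤ 2 steps

Working:
  start: (λ.(λ.λ.λ.2) (λ.1)) (λ.λ.λ.0 1)
  step 1: (λ.λ.λ.2) (λ.λ.λ.λ.0 1)
  step 2: λ.λ.λ.λ.λ.λ.0 1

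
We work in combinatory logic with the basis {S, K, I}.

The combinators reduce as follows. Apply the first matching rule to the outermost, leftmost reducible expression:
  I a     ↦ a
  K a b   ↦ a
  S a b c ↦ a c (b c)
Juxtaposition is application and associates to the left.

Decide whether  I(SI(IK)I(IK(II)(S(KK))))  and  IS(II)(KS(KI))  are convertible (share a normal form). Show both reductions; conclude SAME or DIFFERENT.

Answer: DIFFERENT — A ⇓ I, B ⇓ SIS

Reduction:
Term A:
  start: I(SI(IK)I(IK(II)(S(KK))))
  step 1: SI(IK)I(IK(II)(S(KK)))
  step 2: II(IKI)(IK(II)(S(KK)))
  step 3: I(IKI)(IK(II)(S(KK)))
  step 4: IKI(IK(II)(S(KK)))
  step 5: KI(IK(II)(S(KK)))
  step 6: I

Term B:
  start: IS(II)(KS(KI))
  step 1: S(II)(KS(KI))
  step 2: SI(KS(KI))
  step 3: SIS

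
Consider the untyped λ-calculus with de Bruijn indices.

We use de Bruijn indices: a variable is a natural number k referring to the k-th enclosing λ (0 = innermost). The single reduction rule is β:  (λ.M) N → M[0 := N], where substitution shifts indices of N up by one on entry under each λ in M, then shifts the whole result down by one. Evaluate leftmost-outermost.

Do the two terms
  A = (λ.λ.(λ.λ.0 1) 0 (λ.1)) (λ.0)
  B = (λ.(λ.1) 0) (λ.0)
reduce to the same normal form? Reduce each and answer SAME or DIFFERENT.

Answer: SAME — A ⇓ λ.0, B ⇓ λ.0

Reduction:
Term A:
  start: (λ.λ.(λ.λ.0 1) 0 (λ.1)) (λ.0)
  step 1: λ.(λ.λ.0 1) 0 (λ.1)
  step 2: λ.(λ.0 1) (λ.1)
  step 3: λ.(λ.1) 0
  step 4: λ.0

Term B:
  start: (λ.(λ.1) 0) (λ.0)
  step 1: (λ.λ.0) (λ.0)
  step 2: λ.0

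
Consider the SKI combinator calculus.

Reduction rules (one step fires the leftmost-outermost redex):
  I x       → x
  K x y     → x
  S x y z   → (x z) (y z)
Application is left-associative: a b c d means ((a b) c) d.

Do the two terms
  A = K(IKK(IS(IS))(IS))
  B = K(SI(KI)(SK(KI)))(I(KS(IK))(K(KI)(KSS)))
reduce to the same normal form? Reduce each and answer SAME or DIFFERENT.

Term A:
  start: K(IKK(IS(IS))(IS))
  →1  K(KK(IS(IS))(IS))
  →2  K(K(IS))
  →3  K(KS)

Term B:
  start: K(SI(KI)(SK(KI)))(I(KS(IK))(K(KI)(KSS)))
  →1  SI(KI)(SK(KI))
  →2  I(SK(KI))(KI(SK(KI)))
  →3  SK(KI)(KI(SK(KI)))
  →4  K(KI(SK(KI)))(KI(KI(SK(KI))))
  →5  KI(SK(KI))
  →6  I

Answer: DIFFERENT — A ⇓ K(KS), B ⇓ I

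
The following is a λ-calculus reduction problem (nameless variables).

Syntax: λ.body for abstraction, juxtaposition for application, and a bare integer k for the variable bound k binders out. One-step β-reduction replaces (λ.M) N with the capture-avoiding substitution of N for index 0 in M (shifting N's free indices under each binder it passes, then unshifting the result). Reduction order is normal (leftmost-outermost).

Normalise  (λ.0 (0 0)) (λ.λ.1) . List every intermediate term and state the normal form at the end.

Answer: normal form = λ.λ.λ.λ.1  (in 3 steps)

Reduction:
  start: (λ.0 (0 0)) (λ.λ.1)
  step 1: (λ.λ.1) ((λ.λ.1) (λ.λ.1))
  step 2: λ.(λ.λ.1) (λ.λ.1)
  step 3: λ.λ.λ.λ.1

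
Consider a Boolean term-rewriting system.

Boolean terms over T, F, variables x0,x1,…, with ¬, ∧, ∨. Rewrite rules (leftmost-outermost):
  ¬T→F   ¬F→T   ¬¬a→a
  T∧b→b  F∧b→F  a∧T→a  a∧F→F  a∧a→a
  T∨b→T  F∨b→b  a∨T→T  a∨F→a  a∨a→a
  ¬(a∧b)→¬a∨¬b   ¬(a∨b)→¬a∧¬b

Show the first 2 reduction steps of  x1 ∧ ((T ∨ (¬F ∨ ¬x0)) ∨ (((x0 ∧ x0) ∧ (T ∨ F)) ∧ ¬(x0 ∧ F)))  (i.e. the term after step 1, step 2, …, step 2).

Answer: after 2 steps: x1 ∧ T

Derivation:
  start: x1 ∧ ((T ∨ (¬F ∨ ¬x0)) ∨ (((x0 ∧ x0) ∧ (T ∨ F)) ∧ ¬(x0 ∧ F)))
  [1] x1 ∧ (T ∨ (((x0 ∧ x0) ∧ (T ∨ F)) ∧ ¬(x0 ∧ F)))
  [2] x1 ∧ T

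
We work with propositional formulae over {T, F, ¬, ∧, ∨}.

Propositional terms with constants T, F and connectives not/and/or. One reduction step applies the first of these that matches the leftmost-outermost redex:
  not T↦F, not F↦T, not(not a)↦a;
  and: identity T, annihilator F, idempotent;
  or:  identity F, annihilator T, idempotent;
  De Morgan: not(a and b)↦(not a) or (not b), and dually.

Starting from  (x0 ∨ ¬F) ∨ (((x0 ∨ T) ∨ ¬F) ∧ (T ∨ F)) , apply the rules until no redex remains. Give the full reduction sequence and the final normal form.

Answer: normal form = T  (in 3 steps)

Working:
  start: (x0 ∨ ¬F) ∨ (((x0 ∨ T) ∨ ¬F) ∧ (T ∨ F))
  →1  (x0 ∨ T) ∨ (((x0 ∨ T) ∨ ¬F) ∧ (T ∨ F))
  →2  T ∨ (((x0 ∨ T) ∨ ¬F) ∧ (T ∨ F))
  →3  T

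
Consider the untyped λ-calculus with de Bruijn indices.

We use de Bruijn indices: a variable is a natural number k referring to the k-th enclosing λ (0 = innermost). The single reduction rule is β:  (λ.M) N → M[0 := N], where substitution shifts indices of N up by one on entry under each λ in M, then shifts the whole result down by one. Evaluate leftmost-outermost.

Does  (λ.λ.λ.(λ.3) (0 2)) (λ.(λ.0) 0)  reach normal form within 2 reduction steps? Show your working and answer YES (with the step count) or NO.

  start: (λ.λ.λ.(λ.3) (0 2)) (λ.(λ.0) 0)
  [1] λ.λ.(λ.λ.(λ.0) 0) (0 (λ.(λ.0) 0))
  [2] λ.λ.λ.(λ.0) 0

Answer: NO — after 2 steps the term is λ.λ.λ.(λ.0) 0, not yet normal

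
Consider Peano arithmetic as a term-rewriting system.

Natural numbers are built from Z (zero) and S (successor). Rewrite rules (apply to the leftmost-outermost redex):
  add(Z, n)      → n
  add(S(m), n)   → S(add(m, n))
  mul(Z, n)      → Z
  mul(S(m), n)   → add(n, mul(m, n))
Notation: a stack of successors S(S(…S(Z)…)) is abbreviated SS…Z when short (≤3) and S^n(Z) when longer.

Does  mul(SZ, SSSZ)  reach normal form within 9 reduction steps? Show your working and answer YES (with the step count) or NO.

Answer: YES — reaches normal form SSSZ in 6 ≤ 9 steps

Reduction:
  start: mul(SZ, SSSZ)
  →1  add(SSSZ, mul(Z, SSSZ))
  →2  S(add(SSZ, mul(Z, SSSZ)))
  →3  S(S(add(SZ, mul(Z, SSSZ))))
  →4  S(S(S(add(Z, mul(Z, SSSZ)))))
  →5  S(S(S(mul(Z, SSSZ))))
  →6  SSSZ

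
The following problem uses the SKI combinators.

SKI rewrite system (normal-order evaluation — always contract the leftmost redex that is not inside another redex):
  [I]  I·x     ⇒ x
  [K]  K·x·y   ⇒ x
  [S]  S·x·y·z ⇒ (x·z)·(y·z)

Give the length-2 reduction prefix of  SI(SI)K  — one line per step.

Answer: after 2 steps: K(SIK)

Working:
  start: SI(SI)K
  [1] IK(SIK)
  [2] K(SIK)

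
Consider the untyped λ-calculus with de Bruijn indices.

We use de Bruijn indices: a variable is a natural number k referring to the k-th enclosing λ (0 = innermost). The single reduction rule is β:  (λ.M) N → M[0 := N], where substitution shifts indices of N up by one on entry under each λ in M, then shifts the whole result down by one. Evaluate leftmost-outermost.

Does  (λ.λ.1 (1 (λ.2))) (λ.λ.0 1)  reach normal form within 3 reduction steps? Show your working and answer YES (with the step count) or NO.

Answer: YES — reaches normal form λ.λ.0 (λ.0 (λ.λ.λ.0 1)) in 3 ≤ 3 steps

Reduction:
  start: (λ.λ.1 (1 (λ.2))) (λ.λ.0 1)
  →1  λ.(λ.λ.0 1) ((λ.λ.0 1) (λ.λ.λ.0 1))
  →2  λ.λ.0 ((λ.λ.0 1) (λ.λ.λ.0 1))
  →3  λ.λ.0 (λ.0 (λ.λ.λ.0 1))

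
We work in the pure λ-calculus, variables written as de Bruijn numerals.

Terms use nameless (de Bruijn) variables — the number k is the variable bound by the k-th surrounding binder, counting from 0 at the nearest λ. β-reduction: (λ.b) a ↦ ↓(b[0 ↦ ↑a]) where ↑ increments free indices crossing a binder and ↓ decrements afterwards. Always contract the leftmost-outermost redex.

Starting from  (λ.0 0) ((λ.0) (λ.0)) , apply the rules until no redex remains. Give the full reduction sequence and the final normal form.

  start: (λ.0 0) ((λ.0) (λ.0))
  [1] (λ.0) (λ.0) ((λ.0) (λ.0))
  [2] (λ.0) ((λ.0) (λ.0))
  [3] (λ.0) (λ.0)
  [4] λ.0

Answer: normal form = λ.0  (in 4 steps)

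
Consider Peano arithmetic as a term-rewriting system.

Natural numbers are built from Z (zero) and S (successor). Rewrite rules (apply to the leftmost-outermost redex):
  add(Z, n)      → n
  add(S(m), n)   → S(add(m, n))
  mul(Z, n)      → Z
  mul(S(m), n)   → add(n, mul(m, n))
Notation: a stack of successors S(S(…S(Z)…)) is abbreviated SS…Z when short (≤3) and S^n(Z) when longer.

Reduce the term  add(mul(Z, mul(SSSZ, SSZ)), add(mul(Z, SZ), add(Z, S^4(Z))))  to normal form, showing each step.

Answer: normal form = S^4(Z)  (in 5 steps)

Working:
  start: add(mul(Z, mul(SSSZ, SSZ)), add(mul(Z, SZ), add(Z, S^4(Z))))
  [1] add(Z, add(mul(Z, SZ), add(Z, S^4(Z))))
  [2] add(mul(Z, SZ), add(Z, S^4(Z)))
  [3] add(Z, add(Z, S^4(Z)))
  [4] add(Z, S^4(Z))
  [5] S^4(Z)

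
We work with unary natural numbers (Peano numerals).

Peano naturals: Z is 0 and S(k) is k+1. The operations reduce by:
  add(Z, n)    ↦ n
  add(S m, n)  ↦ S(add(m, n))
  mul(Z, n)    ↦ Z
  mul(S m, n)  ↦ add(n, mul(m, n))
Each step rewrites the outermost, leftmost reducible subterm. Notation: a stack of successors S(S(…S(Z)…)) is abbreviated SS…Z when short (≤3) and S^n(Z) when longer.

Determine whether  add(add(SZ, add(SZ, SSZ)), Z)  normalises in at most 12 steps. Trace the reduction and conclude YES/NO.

Answer: YES — reaches normal form S^4(Z) in 9 ≤ 12 steps

Derivation:
  start: add(add(SZ, add(SZ, SSZ)), Z)
  step 1: add(S(add(Z, add(SZ, SSZ))), Z)
  step 2: S(add(add(Z, add(SZ, SSZ)), Z))
  step 3: S(add(add(SZ, SSZ), Z))
  step 4: S(add(S(add(Z, SSZ)), Z))
  step 5: S(S(add(add(Z, SSZ), Z)))
  step 6: S(S(add(SSZ, Z)))
  step 7: S(S(S(add(SZ, Z))))
  step 8: S(S(S(S(add(Z, Z)))))
  step 9: S^4(Z)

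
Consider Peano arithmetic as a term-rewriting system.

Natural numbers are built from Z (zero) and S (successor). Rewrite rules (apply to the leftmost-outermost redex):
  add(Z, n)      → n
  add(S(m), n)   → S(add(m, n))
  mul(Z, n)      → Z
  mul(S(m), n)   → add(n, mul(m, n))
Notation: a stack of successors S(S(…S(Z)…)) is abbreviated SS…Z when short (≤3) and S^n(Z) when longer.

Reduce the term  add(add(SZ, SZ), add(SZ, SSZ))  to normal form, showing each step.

  start: add(add(SZ, SZ), add(SZ, SSZ))
  [1] add(S(add(Z, SZ)), add(SZ, SSZ))
  [2] S(add(add(Z, SZ), add(SZ, SSZ)))
  [3] S(add(SZ, add(SZ, SSZ)))
  [4] S(S(add(Z, add(SZ, SSZ))))
  [5] S(S(add(SZ, SSZ)))
  [6] S(S(S(add(Z, SSZ))))
  [7] S^5(Z)

Answer: normal form = S^5(Z)  (in 7 steps)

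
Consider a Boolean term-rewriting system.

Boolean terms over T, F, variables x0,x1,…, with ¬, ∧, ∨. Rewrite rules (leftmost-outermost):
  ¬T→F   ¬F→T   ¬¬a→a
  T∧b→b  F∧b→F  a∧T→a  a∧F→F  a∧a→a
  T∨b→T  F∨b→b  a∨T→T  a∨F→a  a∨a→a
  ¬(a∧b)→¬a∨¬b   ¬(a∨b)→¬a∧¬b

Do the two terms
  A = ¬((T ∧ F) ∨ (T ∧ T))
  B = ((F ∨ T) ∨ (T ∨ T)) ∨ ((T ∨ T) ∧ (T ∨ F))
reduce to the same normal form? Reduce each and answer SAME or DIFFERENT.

Answer: DIFFERENT — A ⇓ F, B ⇓ T

Reduction:
Term A:
  start: ¬((T ∧ F) ∨ (T ∧ T))
  step 1: ¬(T ∧ F) ∧ ¬(T ∧ T)
  step 2: (¬T ∨ ¬F) ∧ ¬(T ∧ T)
  step 3: (F ∨ ¬F) ∧ ¬(T ∧ T)
  step 4: ¬F ∧ ¬(T ∧ T)
  step 5: T ∧ ¬(T ∧ T)
  step 6: ¬(T ∧ T)
  step 7: ¬T ∨ ¬T
  step 8: ¬T
  step 9: F

Term B:
  start: ((F ∨ T) ∨ (T ∨ T)) ∨ ((T ∨ T) ∧ (T ∨ F))
  step 1: (T ∨ (T ∨ T)) ∨ ((T ∨ T) ∧ (T ∨ F))
  step 2: T ∨ ((T ∨ T) ∧ (T ∨ F))
  step 3: T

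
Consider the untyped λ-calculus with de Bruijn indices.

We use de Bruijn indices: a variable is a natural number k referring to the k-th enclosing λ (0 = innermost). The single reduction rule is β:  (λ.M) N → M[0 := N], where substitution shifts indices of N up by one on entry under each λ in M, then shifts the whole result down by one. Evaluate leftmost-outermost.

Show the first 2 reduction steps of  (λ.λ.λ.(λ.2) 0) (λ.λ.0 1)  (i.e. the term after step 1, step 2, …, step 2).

  start: (λ.λ.λ.(λ.2) 0) (λ.λ.0 1)
  →1  λ.λ.(λ.2) 0
  →2  λ.λ.1

Answer: after 2 steps: λ.λ.1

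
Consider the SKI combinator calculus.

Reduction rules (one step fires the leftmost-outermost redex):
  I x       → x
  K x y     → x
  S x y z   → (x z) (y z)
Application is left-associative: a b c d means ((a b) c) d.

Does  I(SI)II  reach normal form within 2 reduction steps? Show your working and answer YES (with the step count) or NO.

Answer: NO — after 2 steps the term is II(II), not yet normal

Working:
  start: I(SI)II
  step 1: SIII
  step 2: II(II)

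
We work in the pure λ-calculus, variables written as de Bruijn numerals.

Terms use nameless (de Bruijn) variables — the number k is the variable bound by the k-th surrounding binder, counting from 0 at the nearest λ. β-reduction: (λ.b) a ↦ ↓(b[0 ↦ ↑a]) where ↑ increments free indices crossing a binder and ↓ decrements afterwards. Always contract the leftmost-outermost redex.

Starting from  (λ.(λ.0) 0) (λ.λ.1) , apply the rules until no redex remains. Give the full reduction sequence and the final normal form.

Answer: normal form = λ.λ.1  (in 2 steps)

Working:
  start: (λ.(λ.0) 0) (λ.λ.1)
  step 1: (λ.0) (λ.λ.1)
  step 2: λ.λ.1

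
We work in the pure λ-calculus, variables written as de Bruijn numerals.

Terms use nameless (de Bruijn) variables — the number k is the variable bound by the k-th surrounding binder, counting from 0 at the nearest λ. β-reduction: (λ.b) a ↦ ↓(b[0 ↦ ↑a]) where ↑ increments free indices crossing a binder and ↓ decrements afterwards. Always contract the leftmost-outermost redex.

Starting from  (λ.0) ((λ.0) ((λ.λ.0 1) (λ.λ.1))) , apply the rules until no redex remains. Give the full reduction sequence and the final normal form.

Answer: normal form = λ.0 (λ.λ.1)  (in 3 steps)

Derivation:
  start: (λ.0) ((λ.0) ((λ.λ.0 1) (λ.λ.1)))
  →1  (λ.0) ((λ.λ.0 1) (λ.λ.1))
  →2  (λ.λ.0 1) (λ.λ.1)
  →3  λ.0 (λ.λ.1)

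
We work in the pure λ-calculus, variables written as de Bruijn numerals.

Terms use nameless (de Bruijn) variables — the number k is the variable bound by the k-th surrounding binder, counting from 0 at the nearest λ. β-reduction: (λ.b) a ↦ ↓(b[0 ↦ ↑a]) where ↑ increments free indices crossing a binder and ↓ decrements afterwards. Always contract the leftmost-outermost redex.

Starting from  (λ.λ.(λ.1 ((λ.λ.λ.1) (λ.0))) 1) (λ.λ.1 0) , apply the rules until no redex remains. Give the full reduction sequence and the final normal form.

  start: (λ.λ.(λ.1 ((λ.λ.λ.1) (λ.0))) 1) (λ.λ.1 0)
  →1  λ.(λ.1 ((λ.λ.λ.1) (λ.0))) (λ.λ.1 0)
  →2  λ.0 ((λ.λ.λ.1) (λ.0))
  →3  λ.0 (λ.λ.1)

Answer: normal form = λ.0 (λ.λ.1)  (in 3 steps)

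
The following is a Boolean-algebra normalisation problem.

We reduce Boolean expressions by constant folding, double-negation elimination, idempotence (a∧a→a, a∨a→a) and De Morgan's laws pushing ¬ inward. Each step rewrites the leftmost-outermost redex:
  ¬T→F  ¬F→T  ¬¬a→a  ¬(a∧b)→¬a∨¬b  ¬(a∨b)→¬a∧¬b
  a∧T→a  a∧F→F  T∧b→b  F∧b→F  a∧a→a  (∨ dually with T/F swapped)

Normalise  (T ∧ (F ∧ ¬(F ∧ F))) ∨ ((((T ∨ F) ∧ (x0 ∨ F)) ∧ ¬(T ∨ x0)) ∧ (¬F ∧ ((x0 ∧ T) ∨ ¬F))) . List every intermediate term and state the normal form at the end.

  start: (T ∧ (F ∧ ¬(F ∧ F))) ∨ ((((T ∨ F) ∧ (x0 ∨ F)) ∧ ¬(T ∨ x0)) ∧ (¬F ∧ ((x0 ∧ T) ∨ ¬F)))
  [1] (F ∧ ¬(F ∧ F)) ∨ ((((T ∨ F) ∧ (x0 ∨ F)) ∧ ¬(T ∨ x0)) ∧ (¬F ∧ ((x0 ∧ T) ∨ ¬F)))
  [2] F ∨ ((((T ∨ F) ∧ (x0 ∨ F)) ∧ ¬(T ∨ x0)) ∧ (¬F ∧ ((x0 ∧ T) ∨ ¬F)))
  [3] (((T ∨ F) ∧ (x0 ∨ F)) ∧ ¬(T ∨ x0)) ∧ (¬F ∧ ((x0 ∧ T) ∨ ¬F))
  [4] ((T ∧ (x0 ∨ F)) ∧ ¬(T ∨ x0)) ∧ (¬F ∧ ((x0 ∧ T) ∨ ¬F))
  [5] ((x0 ∨ F) ∧ ¬(T ∨ x0)) ∧ (¬F ∧ ((x0 ∧ T) ∨ ¬F))
  [6] (x0 ∧ ¬(T ∨ x0)) ∧ (¬F ∧ ((x0 ∧ T) ∨ ¬F))
  [7] (x0 ∧ (¬T ∧ ¬x0)) ∧ (¬F ∧ ((x0 ∧ T) ∨ ¬F))
  [8] (x0 ∧ (F ∧ ¬x0)) ∧ (¬F ∧ ((x0 ∧ T) ∨ ¬F))
  [9] (x0 ∧ F) ∧ (¬F ∧ ((x0 ∧ T) ∨ ¬F))
  [10] F ∧ (¬F ∧ ((x0 ∧ T) ∨ ¬F))
  [11] F

Answer: normal form = F  (in 11 steps)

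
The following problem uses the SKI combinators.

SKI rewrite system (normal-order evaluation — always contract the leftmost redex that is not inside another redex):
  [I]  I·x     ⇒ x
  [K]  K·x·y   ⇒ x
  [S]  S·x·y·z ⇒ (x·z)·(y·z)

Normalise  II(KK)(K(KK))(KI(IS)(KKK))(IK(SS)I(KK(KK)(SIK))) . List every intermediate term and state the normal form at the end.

  start: II(KK)(K(KK))(KI(IS)(KKK))(IK(SS)I(KK(KK)(SIK)))
  [1] I(KK)(K(KK))(KI(IS)(KKK))(IK(SS)I(KK(KK)(SIK)))
  [2] KK(K(KK))(KI(IS)(KKK))(IK(SS)I(KK(KK)(SIK)))
  [3] K(KI(IS)(KKK))(IK(SS)I(KK(KK)(SIK)))
  [4] KI(IS)(KKK)
  [5] I(KKK)
  [6] KKK
  [7] K

Answer: normal form = K  (in 7 steps)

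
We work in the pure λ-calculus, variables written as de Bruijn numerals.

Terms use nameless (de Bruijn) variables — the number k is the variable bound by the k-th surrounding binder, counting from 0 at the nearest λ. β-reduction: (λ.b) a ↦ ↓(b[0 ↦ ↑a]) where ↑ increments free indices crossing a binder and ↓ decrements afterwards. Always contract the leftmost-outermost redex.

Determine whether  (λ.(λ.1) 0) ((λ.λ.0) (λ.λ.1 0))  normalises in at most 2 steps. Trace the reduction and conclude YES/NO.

  start: (λ.(λ.1) 0) ((λ.λ.0) (λ.λ.1 0))
  →1  (λ.(λ.λ.0) (λ.λ.1 0)) ((λ.λ.0) (λ.λ.1 0))
  →2  (λ.λ.0) (λ.λ.1 0)

Answer: NO — after 2 steps the term is (λ.λ.0) (λ.λ.1 0), not yet normal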